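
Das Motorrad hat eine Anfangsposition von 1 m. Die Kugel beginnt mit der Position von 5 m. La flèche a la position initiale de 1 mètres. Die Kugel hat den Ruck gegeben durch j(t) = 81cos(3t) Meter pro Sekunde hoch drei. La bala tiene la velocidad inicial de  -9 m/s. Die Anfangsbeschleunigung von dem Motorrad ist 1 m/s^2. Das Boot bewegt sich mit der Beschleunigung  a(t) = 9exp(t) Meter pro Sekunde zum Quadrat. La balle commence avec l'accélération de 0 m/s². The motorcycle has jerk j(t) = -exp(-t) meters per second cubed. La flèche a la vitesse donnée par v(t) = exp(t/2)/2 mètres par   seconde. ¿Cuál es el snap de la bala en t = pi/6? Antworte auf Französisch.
Pour résoudre ceci, nous devons prendre 1 dérivée de notre équation du jerk j(t) = 81·cos(3·t). La dérivée du jerk donne le snap: s(t) = -243·sin(3·t). De l'équation du snap s(t) = -243·sin(3·t), nous substituons t = pi/6 pour obtenir s = -243.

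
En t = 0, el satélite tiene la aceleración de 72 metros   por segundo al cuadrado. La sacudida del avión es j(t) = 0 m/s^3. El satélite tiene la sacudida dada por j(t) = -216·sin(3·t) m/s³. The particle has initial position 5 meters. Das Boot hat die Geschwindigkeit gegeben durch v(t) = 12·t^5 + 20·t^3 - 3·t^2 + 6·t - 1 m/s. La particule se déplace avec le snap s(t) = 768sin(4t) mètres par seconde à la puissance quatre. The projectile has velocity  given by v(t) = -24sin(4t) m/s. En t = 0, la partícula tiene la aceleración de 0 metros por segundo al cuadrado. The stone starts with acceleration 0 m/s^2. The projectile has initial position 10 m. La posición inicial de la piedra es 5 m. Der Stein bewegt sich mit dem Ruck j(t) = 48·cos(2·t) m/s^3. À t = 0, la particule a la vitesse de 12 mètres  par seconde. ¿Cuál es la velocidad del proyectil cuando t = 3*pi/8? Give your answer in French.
De l'équation de la vitesse v(t) = -24·sin(4·t), nous substituons t = 3*pi/8 pour obtenir v = 24.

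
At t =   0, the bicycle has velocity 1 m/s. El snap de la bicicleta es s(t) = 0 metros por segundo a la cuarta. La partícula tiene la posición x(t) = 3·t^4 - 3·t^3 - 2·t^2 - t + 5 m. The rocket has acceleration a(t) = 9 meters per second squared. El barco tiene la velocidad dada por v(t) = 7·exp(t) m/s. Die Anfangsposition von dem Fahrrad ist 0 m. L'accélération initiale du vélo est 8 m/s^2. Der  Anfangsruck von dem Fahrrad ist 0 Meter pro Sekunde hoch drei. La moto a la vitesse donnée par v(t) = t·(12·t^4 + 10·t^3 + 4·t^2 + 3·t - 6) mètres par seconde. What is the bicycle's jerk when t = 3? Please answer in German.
Ausgehend von dem Snap s(t) = 0, nehmen wir 1 Stammfunktion. Das Integral von dem Snap, mit j(0) = 0, ergibt den Ruck: j(t) = 0. Mit j(t) = 0 und Einsetzen von t = 3, finden wir j = 0.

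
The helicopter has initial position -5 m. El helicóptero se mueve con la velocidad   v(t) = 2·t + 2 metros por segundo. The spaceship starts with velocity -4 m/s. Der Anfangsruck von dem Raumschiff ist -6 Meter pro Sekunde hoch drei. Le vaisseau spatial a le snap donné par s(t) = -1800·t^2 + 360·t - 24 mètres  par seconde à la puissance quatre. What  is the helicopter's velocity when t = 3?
Using v(t) = 2·t + 2 and substituting t = 3, we find v = 8.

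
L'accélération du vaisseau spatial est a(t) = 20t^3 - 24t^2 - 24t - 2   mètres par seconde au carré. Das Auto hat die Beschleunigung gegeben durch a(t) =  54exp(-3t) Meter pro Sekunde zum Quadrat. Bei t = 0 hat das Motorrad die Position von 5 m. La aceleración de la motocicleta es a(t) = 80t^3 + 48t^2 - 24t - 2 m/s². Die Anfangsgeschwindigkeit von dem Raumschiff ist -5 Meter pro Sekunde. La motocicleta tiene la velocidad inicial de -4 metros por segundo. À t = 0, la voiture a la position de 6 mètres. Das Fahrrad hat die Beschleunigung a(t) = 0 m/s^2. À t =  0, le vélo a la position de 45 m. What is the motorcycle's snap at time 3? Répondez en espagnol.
Para resolver esto, necesitamos tomar 2 derivadas de nuestra ecuación de la aceleración a(t) = 80·t^3 + 48·t^2 - 24·t - 2. Tomando d/dt de a(t), encontramos j(t) = 240·t^2 + 96·t - 24. La derivada de la sacudida da el snap: s(t) = 480·t + 96. Usando s(t) = 480·t + 96 y sustituyendo t = 3, encontramos s = 1536.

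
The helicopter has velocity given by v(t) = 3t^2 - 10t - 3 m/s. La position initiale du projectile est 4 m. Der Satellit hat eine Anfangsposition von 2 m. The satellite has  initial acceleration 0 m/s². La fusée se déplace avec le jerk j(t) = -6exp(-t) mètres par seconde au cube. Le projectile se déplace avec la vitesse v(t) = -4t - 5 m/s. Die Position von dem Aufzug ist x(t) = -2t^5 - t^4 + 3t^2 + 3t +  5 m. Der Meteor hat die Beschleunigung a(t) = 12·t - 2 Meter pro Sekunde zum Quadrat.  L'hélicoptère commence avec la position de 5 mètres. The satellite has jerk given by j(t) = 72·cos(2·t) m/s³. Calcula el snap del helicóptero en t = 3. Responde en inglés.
Starting from velocity v(t) = 3·t^2 - 10·t - 3, we take 3 derivatives. Differentiating velocity, we get acceleration: a(t) = 6·t - 10. Differentiating acceleration, we get jerk: j(t) = 6. The derivative of jerk gives snap: s(t) = 0. From the given snap equation s(t) = 0, we substitute t = 3 to get s = 0.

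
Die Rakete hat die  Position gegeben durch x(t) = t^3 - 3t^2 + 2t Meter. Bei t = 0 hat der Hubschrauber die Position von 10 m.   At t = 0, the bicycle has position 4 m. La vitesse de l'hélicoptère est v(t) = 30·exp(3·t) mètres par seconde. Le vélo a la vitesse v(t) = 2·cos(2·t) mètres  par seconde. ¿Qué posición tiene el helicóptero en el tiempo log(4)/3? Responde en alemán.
Um dies zu lösen, müssen wir 1 Integral unserer Gleichung für die Geschwindigkeit v(t) = 30·exp(3·t) finden. Das Integral von der Geschwindigkeit ist die Position. Mit x(0) = 10 erhalten wir x(t) = 10·exp(3·t). Wir haben die Position x(t) = 10·exp(3·t). Durch Einsetzen von t = log(4)/3: x(log(4)/3) = 40.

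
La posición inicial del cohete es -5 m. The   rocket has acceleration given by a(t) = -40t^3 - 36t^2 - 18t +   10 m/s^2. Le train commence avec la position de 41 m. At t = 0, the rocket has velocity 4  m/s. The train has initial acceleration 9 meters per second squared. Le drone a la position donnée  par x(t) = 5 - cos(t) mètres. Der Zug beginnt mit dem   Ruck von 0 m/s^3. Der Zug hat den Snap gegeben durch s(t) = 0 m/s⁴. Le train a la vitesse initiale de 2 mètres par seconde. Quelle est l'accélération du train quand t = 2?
Pour résoudre ceci, nous devons prendre 2 intégrales de notre équation du snap s(t) = 0. En prenant ∫s(t)dt et en appliquant j(0) = 0, nous trouvons j(t) = 0. La primitive du jerk, avec a(0) = 9, donne l'accélération: a(t) = 9. Nous avons l'accélération a(t) = 9. En substituant t = 2: a(2) = 9.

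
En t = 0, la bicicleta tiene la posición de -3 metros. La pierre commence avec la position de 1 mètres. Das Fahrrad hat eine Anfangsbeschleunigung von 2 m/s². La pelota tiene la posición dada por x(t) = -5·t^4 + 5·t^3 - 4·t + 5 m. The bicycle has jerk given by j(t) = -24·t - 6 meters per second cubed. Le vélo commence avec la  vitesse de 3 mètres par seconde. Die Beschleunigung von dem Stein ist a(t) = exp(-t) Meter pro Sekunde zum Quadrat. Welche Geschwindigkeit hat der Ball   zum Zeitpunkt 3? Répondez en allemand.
Um dies zu lösen, müssen wir 1 Ableitung unserer Gleichung für die Position x(t) = -5·t^4 + 5·t^3 - 4·t + 5 nehmen. Die Ableitung von der Position ergibt die Geschwindigkeit: v(t) = -20·t^3 + 15·t^2 - 4. Mit v(t) = -20·t^3 + 15·t^2 - 4 und Einsetzen von t = 3, finden wir v = -409.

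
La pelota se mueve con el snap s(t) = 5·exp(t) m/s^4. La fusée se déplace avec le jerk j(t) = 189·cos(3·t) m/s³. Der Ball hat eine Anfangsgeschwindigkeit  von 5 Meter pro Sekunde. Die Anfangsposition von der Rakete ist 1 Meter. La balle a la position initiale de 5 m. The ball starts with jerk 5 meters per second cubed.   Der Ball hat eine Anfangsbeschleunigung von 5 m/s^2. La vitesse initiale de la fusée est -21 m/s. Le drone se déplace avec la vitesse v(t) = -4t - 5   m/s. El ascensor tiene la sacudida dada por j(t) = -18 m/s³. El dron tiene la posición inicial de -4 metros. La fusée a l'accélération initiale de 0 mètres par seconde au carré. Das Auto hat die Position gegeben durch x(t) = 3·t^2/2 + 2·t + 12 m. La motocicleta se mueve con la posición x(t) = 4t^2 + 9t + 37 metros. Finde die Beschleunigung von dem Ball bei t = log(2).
Wir müssen die Stammfunktion unserer Gleichung für den Snap s(t) = 5·exp(t) 2-mal finden. Durch Integration von dem Snap und Verwendung der Anfangsbedingung j(0) = 5, erhalten wir j(t) = 5·exp(t). Durch Integration von dem Ruck und Verwendung der Anfangsbedingung a(0) = 5, erhalten wir a(t) = 5·exp(t). Aus der Gleichung für die Beschleunigung a(t) = 5·exp(t), setzen wir t = log(2) ein und erhalten a = 10.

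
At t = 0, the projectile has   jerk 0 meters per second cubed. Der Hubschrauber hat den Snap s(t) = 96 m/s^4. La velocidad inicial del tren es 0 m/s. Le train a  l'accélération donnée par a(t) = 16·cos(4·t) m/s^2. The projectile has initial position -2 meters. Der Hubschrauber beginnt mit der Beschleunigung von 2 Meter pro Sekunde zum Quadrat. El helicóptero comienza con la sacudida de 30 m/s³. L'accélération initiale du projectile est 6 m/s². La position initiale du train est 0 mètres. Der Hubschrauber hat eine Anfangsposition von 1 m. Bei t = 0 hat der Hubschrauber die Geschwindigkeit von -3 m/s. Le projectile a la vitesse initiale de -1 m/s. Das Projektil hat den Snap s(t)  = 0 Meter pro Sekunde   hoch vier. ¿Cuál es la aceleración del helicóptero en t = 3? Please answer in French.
Nous devons trouver la primitive de notre équation du snap s(t) = 96 2 fois. En prenant ∫s(t)dt et en appliquant j(0) = 30, nous trouvons j(t) = 96·t + 30. En intégrant le jerk et en utilisant la condition initiale a(0) = 2, nous obtenons a(t) = 48·t^2 + 30·t + 2. De l'équation de l'accélération a(t) = 48·t^2 + 30·t + 2, nous substituons t = 3 pour obtenir a = 524.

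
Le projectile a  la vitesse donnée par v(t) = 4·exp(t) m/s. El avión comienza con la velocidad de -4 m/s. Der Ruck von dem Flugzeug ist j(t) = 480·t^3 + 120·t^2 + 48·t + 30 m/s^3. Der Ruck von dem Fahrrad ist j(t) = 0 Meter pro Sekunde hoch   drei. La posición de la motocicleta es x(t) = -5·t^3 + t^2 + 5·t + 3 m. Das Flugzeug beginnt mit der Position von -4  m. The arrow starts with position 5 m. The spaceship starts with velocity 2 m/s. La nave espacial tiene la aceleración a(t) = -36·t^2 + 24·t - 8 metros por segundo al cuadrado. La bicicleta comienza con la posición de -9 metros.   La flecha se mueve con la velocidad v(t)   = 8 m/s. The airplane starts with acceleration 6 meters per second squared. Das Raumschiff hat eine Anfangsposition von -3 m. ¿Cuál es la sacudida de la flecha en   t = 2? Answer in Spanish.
Para resolver esto, necesitamos tomar 2 derivadas de nuestra ecuación de la velocidad v(t) = 8. Derivando la velocidad, obtenemos la aceleración: a(t) = 0. Tomando d/dt de a(t), encontramos j(t) = 0. Usando j(t) = 0 y sustituyendo t = 2, encontramos j = 0.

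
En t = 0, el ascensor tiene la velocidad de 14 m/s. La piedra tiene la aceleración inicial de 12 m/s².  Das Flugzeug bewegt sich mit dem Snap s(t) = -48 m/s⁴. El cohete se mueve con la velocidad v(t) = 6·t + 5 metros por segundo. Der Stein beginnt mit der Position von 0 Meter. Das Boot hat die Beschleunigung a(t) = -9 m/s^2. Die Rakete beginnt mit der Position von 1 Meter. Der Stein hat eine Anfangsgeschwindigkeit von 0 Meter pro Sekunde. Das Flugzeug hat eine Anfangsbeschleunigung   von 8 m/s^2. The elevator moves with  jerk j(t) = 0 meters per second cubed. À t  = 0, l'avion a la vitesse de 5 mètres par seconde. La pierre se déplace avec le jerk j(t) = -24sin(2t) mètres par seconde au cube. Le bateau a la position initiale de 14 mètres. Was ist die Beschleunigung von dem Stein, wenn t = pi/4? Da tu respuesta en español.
Necesitamos integrar nuestra ecuación de la sacudida j(t) = -24·sin(2·t) 1 vez. La antiderivada de la sacudida es la aceleración. Usando a(0) = 12, obtenemos a(t) = 12·cos(2·t). De la ecuación de la aceleración a(t) = 12·cos(2·t), sustituimos t = pi/4 para obtener a = 0.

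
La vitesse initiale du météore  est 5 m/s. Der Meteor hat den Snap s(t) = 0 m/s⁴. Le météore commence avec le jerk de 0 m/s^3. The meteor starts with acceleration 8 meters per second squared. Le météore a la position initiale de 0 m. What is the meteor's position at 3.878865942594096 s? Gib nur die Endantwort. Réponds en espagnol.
x(3.878865942594096) = 79.5767337154360.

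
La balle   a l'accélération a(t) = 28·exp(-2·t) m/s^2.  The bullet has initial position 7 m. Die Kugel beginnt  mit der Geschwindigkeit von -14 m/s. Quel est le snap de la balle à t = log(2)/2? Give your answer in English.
To solve this, we need to take 2 derivatives of our acceleration equation a(t) = 28·exp(-2·t). The derivative of acceleration gives jerk: j(t) = -56·exp(-2·t). Taking d/dt of j(t), we find s(t) = 112·exp(-2·t). Using s(t) = 112·exp(-2·t) and substituting t = log(2)/2, we find s = 56.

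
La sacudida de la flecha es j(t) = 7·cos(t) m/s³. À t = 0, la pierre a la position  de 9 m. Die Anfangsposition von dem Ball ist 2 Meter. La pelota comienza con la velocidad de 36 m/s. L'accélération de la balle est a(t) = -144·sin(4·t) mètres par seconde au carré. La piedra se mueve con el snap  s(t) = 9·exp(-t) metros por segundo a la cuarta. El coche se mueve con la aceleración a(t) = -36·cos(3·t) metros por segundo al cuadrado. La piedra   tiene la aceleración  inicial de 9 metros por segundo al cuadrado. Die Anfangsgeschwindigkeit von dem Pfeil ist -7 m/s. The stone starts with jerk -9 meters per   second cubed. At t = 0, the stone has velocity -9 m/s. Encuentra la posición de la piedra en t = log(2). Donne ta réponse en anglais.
Starting from snap s(t) = 9·exp(-t), we take 4 antiderivatives. The integral of snap is jerk. Using j(0) = -9, we get j(t) = -9·exp(-t). Finding the integral of j(t) and using a(0) = 9: a(t) = 9·exp(-t). The antiderivative of acceleration, with v(0) = -9, gives velocity: v(t) = -9·exp(-t). Integrating velocity and using the initial condition x(0) = 9, we get x(t) = 9·exp(-t). We have position x(t) = 9·exp(-t). Substituting t = log(2): x(log(2)) = 9/2.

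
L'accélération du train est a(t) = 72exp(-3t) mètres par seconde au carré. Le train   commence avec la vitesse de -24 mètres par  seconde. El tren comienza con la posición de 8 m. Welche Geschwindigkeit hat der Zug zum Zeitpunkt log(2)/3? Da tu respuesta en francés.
Nous devons intégrer notre équation de l'accélération a(t) = 72·exp(-3·t) 1 fois. En prenant ∫a(t)dt et en appliquant v(0) = -24, nous trouvons v(t) = -24·exp(-3·t). Nous avons la vitesse v(t) = -24·exp(-3·t). En substituant t = log(2)/3: v(log(2)/3) = -12.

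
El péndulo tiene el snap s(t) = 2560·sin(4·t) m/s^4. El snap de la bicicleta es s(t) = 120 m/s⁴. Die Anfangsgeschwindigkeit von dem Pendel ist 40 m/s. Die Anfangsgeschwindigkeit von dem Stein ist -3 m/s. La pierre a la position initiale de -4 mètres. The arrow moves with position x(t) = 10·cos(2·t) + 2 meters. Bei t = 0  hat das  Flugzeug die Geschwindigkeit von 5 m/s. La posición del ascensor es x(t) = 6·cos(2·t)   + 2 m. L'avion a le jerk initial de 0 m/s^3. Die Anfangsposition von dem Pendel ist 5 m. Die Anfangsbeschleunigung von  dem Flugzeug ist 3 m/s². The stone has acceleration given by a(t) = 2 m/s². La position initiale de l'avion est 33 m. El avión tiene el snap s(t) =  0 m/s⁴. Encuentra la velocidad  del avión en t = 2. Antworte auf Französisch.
Nous devons intégrer notre équation du snap s(t) = 0 3 fois. En intégrant le snap et en utilisant la condition initiale j(0) = 0, nous obtenons j(t) = 0. En prenant ∫j(t)dt et en appliquant a(0) = 3, nous trouvons a(t) = 3. En intégrant l'accélération et en utilisant la condition initiale v(0) = 5, nous obtenons v(t) = 3·t + 5. En utilisant v(t) = 3·t + 5 et en substituant t = 2, nous trouvons v = 11.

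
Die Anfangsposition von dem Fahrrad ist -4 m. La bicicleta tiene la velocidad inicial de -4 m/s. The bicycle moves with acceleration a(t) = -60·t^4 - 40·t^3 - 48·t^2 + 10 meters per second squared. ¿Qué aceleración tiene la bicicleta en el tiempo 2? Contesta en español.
De la ecuación de la aceleración a(t) = -60·t^4 - 40·t^3 - 48·t^2 + 10, sustituimos t = 2 para obtener a = -1462.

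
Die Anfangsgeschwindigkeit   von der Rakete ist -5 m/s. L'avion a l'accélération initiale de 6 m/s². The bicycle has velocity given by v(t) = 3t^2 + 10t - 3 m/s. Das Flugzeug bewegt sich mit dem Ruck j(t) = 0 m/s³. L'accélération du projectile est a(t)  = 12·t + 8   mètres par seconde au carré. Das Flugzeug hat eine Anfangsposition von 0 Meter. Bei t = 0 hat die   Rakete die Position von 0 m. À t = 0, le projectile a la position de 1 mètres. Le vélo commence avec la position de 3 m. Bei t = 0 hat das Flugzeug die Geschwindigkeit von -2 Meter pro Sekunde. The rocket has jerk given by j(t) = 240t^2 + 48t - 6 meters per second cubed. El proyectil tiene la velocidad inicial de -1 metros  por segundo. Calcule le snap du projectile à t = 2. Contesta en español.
Partiendo de la aceleración a(t) = 12·t + 8, tomamos 2 derivadas. La derivada de la aceleración da la sacudida: j(t) = 12. Derivando la sacudida, obtenemos el snap: s(t) = 0. De la ecuación del snap s(t) = 0, sustituimos t = 2 para obtener s = 0.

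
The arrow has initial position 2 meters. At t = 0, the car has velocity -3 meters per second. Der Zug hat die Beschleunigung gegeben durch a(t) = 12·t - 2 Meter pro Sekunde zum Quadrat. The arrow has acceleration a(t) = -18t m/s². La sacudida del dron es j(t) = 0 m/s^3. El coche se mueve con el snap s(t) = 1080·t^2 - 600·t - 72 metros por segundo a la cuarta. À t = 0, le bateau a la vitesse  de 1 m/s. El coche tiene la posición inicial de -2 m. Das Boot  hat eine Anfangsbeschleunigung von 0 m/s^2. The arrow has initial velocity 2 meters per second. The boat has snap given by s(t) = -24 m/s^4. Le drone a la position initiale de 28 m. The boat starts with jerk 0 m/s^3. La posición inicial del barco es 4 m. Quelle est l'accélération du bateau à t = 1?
Nous devons trouver l'intégrale de notre équation du snap s(t) = -24 2 fois. En prenant ∫s(t)dt et en appliquant j(0) = 0, nous trouvons j(t) = -24·t. En intégrant le jerk et en utilisant la condition initiale a(0) = 0, nous obtenons a(t) = -12·t^2. En utilisant a(t) = -12·t^2 et en substituant t = 1, nous trouvons a = -12.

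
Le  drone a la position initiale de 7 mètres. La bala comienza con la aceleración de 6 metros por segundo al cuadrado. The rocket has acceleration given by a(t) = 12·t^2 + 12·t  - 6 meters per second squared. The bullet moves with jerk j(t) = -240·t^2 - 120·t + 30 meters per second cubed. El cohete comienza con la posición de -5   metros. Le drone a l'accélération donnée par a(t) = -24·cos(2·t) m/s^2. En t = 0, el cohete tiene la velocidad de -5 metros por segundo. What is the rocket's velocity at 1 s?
To find the answer, we compute 1 integral of a(t) = 12·t^2 + 12·t - 6. The antiderivative of acceleration is velocity. Using v(0) = -5, we get v(t) = 4·t^3 + 6·t^2 - 6·t - 5. From the given velocity equation v(t) = 4·t^3 + 6·t^2 - 6·t - 5, we substitute t = 1 to get v = -1.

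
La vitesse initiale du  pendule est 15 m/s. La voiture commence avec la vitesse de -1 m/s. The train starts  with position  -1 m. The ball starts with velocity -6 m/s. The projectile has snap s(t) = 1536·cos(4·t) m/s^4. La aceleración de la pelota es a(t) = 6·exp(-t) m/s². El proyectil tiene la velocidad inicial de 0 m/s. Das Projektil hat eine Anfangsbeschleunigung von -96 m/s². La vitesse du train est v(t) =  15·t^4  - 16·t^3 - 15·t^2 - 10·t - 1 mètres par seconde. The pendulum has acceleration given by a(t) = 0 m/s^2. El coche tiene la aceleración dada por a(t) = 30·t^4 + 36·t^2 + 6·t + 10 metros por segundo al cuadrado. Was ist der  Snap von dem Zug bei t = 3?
Wir müssen unsere Gleichung für die Geschwindigkeit v(t) = 15·t^4 - 16·t^3 - 15·t^2 - 10·t - 1 3-mal ableiten. Die Ableitung von der Geschwindigkeit ergibt die Beschleunigung: a(t) = 60·t^3 - 48·t^2 - 30·t - 10. Die Ableitung von der Beschleunigung ergibt den Ruck: j(t) = 180·t^2 - 96·t - 30. Mit d/dt von j(t) finden wir s(t) = 360·t - 96. Aus der Gleichung für den Snap s(t) = 360·t - 96, setzen wir t = 3 ein und erhalten s = 984.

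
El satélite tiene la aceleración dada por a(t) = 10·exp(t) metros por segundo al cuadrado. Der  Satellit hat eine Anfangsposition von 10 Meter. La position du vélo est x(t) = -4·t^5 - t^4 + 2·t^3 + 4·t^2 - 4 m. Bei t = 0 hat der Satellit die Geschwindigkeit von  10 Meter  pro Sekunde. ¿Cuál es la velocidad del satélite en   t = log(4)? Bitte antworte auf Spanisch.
Necesitamos integrar nuestra ecuación de la aceleración a(t) = 10·exp(t) 1 vez. La integral de la aceleración es la velocidad. Usando v(0) = 10, obtenemos v(t) = 10·exp(t). Tenemos la velocidad v(t) = 10·exp(t). Sustituyendo t = log(4): v(log(4)) = 40.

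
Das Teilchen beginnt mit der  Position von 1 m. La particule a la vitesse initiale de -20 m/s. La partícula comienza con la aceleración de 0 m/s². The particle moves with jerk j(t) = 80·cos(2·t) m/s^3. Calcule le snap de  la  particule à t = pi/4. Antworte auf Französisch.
Nous devons dériver notre équation du jerk j(t) = 80·cos(2·t) 1 fois. En dérivant le jerk, nous obtenons le snap: s(t) = -160·sin(2·t). En utilisant s(t) = -160·sin(2·t) et en substituant t = pi/4, nous trouvons s = -160.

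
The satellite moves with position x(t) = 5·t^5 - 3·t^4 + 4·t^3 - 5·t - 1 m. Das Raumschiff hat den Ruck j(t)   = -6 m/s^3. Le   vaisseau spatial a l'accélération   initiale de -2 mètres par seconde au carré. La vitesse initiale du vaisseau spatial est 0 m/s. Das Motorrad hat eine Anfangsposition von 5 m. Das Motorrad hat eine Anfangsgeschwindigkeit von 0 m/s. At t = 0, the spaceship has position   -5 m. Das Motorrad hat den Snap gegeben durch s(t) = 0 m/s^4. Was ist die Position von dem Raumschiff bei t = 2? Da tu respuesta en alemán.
Ausgehend von dem Ruck j(t) = -6, nehmen wir 3 Stammfunktionen. Die Stammfunktion von dem Ruck ist die Beschleunigung. Mit a(0) = -2 erhalten wir a(t) = -6·t - 2. Durch Integration von der Beschleunigung und Verwendung der Anfangsbedingung v(0) = 0, erhalten wir v(t) = t·(-3·t - 2). Mit ∫v(t)dt und Anwendung von x(0) = -5, finden wir x(t) = -t^3 - t^2 - 5. Aus der Gleichung für die Position x(t) = -t^3 - t^2 - 5, setzen wir t = 2 ein und erhalten x = -17.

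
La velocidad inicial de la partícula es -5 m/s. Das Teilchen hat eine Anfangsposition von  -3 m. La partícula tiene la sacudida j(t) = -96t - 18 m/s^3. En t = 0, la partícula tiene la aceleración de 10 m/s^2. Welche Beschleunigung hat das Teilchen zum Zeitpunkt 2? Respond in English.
Starting from jerk j(t) = -96·t - 18, we take 1 antiderivative. Integrating jerk and using the initial condition a(0) = 10, we get a(t) = -48·t^2 - 18·t + 10. We have acceleration a(t) = -48·t^2 - 18·t + 10. Substituting t = 2: a(2) = -218.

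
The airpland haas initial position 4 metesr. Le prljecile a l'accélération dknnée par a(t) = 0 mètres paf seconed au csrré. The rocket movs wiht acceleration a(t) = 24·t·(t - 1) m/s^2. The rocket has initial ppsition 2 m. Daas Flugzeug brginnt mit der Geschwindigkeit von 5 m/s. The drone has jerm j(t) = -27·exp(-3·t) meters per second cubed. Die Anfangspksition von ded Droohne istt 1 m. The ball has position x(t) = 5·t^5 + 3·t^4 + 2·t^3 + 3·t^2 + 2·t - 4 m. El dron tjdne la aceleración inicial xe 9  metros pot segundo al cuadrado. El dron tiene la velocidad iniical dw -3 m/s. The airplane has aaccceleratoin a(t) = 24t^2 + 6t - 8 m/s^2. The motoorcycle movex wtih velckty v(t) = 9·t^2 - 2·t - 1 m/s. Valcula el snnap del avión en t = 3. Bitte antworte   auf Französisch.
En partant de l'accélération a(t) = 24·t^2 + 6·t - 8, nous prenons 2 dérivées. La dérivée de l'accélération donne le jerk: j(t) = 48·t + 6. La dérivée du jerk donne le snap: s(t) = 48. Nous avons le snap s(t) = 48. En substituant t = 3: s(3) = 48.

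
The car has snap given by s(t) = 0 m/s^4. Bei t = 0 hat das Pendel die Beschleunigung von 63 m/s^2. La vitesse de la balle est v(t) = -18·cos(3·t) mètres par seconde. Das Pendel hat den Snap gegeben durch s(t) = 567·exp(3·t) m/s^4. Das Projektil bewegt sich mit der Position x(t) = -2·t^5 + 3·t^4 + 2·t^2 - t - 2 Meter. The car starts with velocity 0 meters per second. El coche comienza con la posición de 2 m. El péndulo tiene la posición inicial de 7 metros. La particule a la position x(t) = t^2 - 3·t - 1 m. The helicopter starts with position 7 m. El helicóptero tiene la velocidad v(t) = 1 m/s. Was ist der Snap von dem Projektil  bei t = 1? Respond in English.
Starting from position x(t) = -2·t^5 + 3·t^4 + 2·t^2 - t - 2, we take 4 derivatives. Taking d/dt of x(t), we find v(t) = -10·t^4 + 12·t^3 + 4·t - 1. The derivative of velocity gives acceleration: a(t) = -40·t^3 + 36·t^2 + 4. Taking d/dt of a(t), we find j(t) = -120·t^2 + 72·t. Differentiating jerk, we get snap: s(t) = 72 - 240·t. From the given snap equation s(t) = 72 - 240·t, we substitute t = 1 to get s = -168.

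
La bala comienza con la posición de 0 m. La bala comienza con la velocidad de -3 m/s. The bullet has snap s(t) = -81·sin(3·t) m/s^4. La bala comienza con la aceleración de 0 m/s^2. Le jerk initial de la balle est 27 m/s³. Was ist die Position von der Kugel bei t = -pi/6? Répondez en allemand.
Um dies zu lösen, müssen wir 4 Integrale unserer Gleichung für den Snap s(t) = -81·sin(3·t) finden. Durch Integration von dem Snap und Verwendung der Anfangsbedingung j(0) = 27, erhalten wir j(t) = 27·cos(3·t). Das Integral von dem Ruck, mit a(0) = 0, ergibt die Beschleunigung: a(t) = 9·sin(3·t). Mit ∫a(t)dt und Anwendung von v(0) = -3, finden wir v(t) = -3·cos(3·t). Das Integral von der Geschwindigkeit ist die Position. Mit x(0) = 0 erhalten wir x(t) = -sin(3·t). Mit x(t) = -sin(3·t) und Einsetzen von t = -pi/6, finden wir x = 1.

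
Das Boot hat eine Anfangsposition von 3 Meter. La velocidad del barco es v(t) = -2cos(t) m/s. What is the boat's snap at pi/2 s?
Starting from velocity v(t) = -2·cos(t), we take 3 derivatives. The derivative of velocity gives acceleration: a(t) = 2·sin(t). Differentiating acceleration, we get jerk: j(t) = 2·cos(t). Differentiating jerk, we get snap: s(t) = -2·sin(t). Using s(t) = -2·sin(t) and substituting t = pi/2, we find s = -2.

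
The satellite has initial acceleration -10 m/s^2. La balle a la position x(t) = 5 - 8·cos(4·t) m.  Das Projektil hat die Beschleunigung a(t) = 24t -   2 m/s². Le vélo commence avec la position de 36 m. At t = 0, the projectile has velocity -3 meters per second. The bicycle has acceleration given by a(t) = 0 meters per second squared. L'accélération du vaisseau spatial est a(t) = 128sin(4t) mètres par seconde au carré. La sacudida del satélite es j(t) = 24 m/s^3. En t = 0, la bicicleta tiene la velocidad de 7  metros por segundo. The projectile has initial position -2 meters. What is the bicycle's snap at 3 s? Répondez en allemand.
Um dies zu lösen, müssen wir 2 Ableitungen unserer Gleichung für die Beschleunigung a(t) = 0 nehmen. Durch Ableiten von der Beschleunigung erhalten wir den Ruck: j(t) = 0. Durch Ableiten von dem Ruck erhalten wir den Snap: s(t) = 0. Wir haben den Snap s(t) = 0. Durch Einsetzen von t = 3: s(3) = 0.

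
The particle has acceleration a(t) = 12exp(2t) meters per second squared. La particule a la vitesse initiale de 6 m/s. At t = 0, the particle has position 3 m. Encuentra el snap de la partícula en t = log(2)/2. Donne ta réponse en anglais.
We must differentiate our acceleration equation a(t) = 12·exp(2·t) 2 times. Taking d/dt of a(t), we find j(t) = 24·exp(2·t). The derivative of jerk gives snap: s(t) = 48·exp(2·t). From the given snap equation s(t) = 48·exp(2·t), we substitute t = log(2)/2 to get s = 96.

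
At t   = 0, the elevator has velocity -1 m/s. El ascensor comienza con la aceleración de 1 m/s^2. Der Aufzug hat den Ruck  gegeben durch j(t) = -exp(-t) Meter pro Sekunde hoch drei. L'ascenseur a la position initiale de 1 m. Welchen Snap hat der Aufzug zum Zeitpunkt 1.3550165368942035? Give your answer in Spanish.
Debemos derivar nuestra ecuación de la sacudida j(t) = -exp(-t) 1 vez. Tomando d/dt de j(t), encontramos s(t) = exp(-t). Usando s(t) = exp(-t) y sustituyendo t = 1.3550165368942035, encontramos s = 0.257943028839977.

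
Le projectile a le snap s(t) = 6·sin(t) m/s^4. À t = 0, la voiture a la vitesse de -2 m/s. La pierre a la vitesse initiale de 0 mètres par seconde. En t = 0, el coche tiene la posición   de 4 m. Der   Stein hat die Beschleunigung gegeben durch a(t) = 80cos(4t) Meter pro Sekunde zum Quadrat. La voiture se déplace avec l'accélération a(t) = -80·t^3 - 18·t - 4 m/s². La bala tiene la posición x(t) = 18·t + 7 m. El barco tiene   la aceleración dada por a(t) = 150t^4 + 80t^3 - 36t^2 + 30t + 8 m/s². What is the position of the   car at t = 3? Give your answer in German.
Um dies zu lösen, müssen wir 2 Stammfunktionen unserer Gleichung für die Beschleunigung a(t) = -80·t^3 - 18·t - 4 finden. Durch Integration von der Beschleunigung und Verwendung der Anfangsbedingung v(0) = -2, erhalten wir v(t) = -20·t^4 - 9·t^2 - 4·t - 2. Durch Integration von der Geschwindigkeit und Verwendung der Anfangsbedingung x(0) = 4, erhalten wir x(t) = -4·t^5 - 3·t^3 - 2·t^2 - 2·t + 4. Aus der Gleichung für die Position x(t) = -4·t^5 - 3·t^3 - 2·t^2 - 2·t + 4, setzen wir t = 3 ein und erhalten x = -1073.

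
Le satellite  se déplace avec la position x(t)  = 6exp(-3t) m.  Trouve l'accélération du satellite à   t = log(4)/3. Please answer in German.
Um dies zu lösen, müssen wir 2 Ableitungen unserer Gleichung für die Position x(t) = 6·exp(-3·t) nehmen. Durch Ableiten von der Position erhalten wir die Geschwindigkeit: v(t) = -18·exp(-3·t). Durch Ableiten von der Geschwindigkeit erhalten wir die Beschleunigung: a(t) = 54·exp(-3·t). Aus der Gleichung für die Beschleunigung a(t) = 54·exp(-3·t), setzen wir t = log(4)/3 ein und erhalten a = 27/2.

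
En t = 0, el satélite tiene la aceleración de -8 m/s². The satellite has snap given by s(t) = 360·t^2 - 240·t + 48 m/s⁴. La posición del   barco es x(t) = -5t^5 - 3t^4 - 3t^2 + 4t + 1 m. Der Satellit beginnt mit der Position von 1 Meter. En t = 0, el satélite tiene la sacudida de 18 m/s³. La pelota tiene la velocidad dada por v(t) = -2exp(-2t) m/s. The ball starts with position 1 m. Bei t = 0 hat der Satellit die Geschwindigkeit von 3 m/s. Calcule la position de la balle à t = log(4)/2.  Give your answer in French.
Pour résoudre ceci, nous devons prendre 1 primitive de notre équation de la vitesse v(t) = -2·exp(-2·t). En prenant ∫v(t)dt et en appliquant x(0) = 1, nous trouvons x(t) = exp(-2·t). En utilisant x(t) = exp(-2·t) et en substituant t = log(4)/2, nous trouvons x = 1/4.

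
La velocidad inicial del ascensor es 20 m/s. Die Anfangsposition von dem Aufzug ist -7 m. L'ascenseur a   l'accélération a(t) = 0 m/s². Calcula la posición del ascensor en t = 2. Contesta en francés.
Nous devons trouver l'intégrale de notre équation de l'accélération a(t) = 0 2 fois. En intégrant l'accélération et en utilisant la condition initiale v(0) = 20, nous obtenons v(t) = 20. En prenant ∫v(t)dt et en appliquant x(0) = -7, nous trouvons x(t) = 20·t - 7. En utilisant x(t) = 20·t - 7 et en substituant t = 2, nous trouvons x = 33.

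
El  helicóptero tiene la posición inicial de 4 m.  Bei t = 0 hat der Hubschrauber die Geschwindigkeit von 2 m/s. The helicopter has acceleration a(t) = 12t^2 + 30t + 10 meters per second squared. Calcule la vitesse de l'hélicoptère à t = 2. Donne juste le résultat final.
La vitesse à t = 2 est v = 114.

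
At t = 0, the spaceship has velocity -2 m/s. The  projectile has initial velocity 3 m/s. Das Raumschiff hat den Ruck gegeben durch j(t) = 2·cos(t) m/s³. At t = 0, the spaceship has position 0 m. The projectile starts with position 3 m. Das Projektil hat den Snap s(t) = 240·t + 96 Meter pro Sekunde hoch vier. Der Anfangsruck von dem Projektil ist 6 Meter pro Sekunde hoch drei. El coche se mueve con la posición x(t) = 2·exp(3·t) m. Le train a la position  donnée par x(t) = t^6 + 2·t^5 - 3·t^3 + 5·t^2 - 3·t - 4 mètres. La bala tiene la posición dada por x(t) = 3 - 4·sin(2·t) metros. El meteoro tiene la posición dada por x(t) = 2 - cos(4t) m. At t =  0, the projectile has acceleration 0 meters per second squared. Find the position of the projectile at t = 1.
To solve this, we need to take 4 antiderivatives of our snap equation s(t) = 240·t + 96. The integral of snap is jerk. Using j(0) = 6, we get j(t) = 120·t^2 + 96·t + 6. Taking ∫j(t)dt and applying a(0) = 0, we find a(t) = 2·t·(20·t^2 + 24·t + 3). Finding the antiderivative of a(t) and using v(0) = 3: v(t) = 10·t^4 + 16·t^3 + 3·t^2 + 3. The antiderivative of velocity, with x(0) = 3, gives position: x(t) = 2·t^5 + 4·t^4 + t^3 + 3·t + 3. From the given position equation x(t) = 2·t^5 + 4·t^4 + t^3 + 3·t + 3, we substitute t = 1 to get x = 13.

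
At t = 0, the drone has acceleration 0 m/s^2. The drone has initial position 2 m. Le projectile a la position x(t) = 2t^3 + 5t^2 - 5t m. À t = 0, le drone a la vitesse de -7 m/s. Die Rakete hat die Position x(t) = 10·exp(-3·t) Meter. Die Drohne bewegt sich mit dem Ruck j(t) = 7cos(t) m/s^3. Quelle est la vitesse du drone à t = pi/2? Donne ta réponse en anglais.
Starting from jerk j(t) = 7·cos(t), we take 2 antiderivatives. The antiderivative of jerk is acceleration. Using a(0) = 0, we get a(t) = 7·sin(t). Integrating acceleration and using the initial condition v(0) = -7, we get v(t) = -7·cos(t). Using v(t) = -7·cos(t) and substituting t = pi/2, we find v = 0.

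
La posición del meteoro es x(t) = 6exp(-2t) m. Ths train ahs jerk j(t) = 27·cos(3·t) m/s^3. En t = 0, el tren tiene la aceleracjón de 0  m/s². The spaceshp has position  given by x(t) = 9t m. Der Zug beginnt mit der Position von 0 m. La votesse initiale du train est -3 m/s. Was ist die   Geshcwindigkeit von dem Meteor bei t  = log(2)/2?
Wir müssen unsere Gleichung für die Position x(t) = 6·exp(-2·t) 1-mal ableiten. Durch Ableiten von der Position erhalten wir die Geschwindigkeit: v(t) = -12·exp(-2·t). Wir haben die Geschwindigkeit v(t) = -12·exp(-2·t). Durch Einsetzen von t = log(2)/2: v(log(2)/2) = -6.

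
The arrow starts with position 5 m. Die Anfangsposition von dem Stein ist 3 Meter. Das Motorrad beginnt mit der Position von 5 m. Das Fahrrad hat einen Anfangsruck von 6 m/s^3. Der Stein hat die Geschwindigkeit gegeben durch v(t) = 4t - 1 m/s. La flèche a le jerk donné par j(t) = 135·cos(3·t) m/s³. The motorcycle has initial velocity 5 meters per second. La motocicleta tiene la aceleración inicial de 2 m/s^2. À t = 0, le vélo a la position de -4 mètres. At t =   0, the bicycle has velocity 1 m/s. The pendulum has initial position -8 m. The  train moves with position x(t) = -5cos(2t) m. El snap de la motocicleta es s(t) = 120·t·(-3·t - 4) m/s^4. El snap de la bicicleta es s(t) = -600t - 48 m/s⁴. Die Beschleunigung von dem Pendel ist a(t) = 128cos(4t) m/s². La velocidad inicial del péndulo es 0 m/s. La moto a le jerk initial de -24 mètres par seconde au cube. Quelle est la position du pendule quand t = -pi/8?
Pour résoudre ceci, nous devons prendre 2 intégrales de notre équation de l'accélération a(t) = 128·cos(4·t). En intégrant l'accélération et en utilisant la condition initiale v(0) = 0, nous obtenons v(t) = 32·sin(4·t). La primitive de la vitesse est la position. En utilisant x(0) = -8, nous obtenons x(t) = -8·cos(4·t). En utilisant x(t) = -8·cos(4·t) et en substituant t = -pi/8, nous trouvons x = 0.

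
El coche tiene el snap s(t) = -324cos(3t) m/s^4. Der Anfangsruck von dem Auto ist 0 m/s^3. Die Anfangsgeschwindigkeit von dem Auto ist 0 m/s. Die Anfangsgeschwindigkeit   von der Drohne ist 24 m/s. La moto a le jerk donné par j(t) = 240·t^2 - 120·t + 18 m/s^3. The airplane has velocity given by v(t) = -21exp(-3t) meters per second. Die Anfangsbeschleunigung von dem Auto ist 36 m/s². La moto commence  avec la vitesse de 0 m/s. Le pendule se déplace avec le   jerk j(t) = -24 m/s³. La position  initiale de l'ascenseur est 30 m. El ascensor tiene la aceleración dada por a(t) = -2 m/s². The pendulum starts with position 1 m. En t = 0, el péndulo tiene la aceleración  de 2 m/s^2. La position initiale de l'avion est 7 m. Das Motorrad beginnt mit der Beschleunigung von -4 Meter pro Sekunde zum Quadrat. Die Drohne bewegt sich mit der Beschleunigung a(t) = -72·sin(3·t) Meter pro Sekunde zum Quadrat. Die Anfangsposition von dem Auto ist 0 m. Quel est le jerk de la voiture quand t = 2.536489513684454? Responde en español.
Para resolver esto, necesitamos tomar 1 integral de nuestra ecuación del snap s(t) = -324·cos(3·t). La antiderivada del snap es la sacudida. Usando j(0) = 0, obtenemos j(t) = -108·sin(3·t). Tenemos la sacudida j(t) = -108·sin(3·t). Sustituyendo t = 2.536489513684454: j(2.536489513684454) = -104.787573734900.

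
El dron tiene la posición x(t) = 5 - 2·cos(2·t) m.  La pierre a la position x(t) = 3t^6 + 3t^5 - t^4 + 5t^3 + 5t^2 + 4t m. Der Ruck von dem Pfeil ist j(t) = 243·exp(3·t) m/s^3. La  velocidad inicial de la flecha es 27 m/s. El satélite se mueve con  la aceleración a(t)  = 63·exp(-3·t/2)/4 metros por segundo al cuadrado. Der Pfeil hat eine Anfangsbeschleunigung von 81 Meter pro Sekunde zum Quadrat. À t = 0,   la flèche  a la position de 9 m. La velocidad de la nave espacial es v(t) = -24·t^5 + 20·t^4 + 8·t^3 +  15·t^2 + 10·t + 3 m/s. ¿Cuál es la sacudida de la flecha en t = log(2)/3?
Usando j(t) = 243·exp(3·t) y sustituyendo t = log(2)/3, encontramos j = 486.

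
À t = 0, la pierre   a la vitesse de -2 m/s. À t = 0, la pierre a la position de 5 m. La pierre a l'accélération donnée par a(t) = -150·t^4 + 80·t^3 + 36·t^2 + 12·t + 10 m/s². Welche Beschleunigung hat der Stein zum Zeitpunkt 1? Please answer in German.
Aus der Gleichung für die Beschleunigung a(t) = -150·t^4 + 80·t^3 + 36·t^2 + 12·t + 10, setzen wir t = 1 ein und erhalten a = -12.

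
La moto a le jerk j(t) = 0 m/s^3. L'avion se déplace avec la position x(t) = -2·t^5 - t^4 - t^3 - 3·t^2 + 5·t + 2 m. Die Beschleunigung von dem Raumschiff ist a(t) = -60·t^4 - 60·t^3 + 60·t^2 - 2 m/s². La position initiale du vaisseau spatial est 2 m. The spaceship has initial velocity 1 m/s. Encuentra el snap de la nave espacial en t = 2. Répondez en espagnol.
Para resolver esto, necesitamos tomar 2 derivadas de nuestra ecuación de la aceleración a(t) = -60·t^4 - 60·t^3 + 60·t^2 - 2. Derivando la aceleración, obtenemos la sacudida: j(t) = -240·t^3 - 180·t^2 + 120·t. Tomando d/dt de j(t), encontramos s(t) = -720·t^2 - 360·t + 120. Usando s(t) = -720·t^2 - 360·t + 120 y sustituyendo t = 2, encontramos s = -3480.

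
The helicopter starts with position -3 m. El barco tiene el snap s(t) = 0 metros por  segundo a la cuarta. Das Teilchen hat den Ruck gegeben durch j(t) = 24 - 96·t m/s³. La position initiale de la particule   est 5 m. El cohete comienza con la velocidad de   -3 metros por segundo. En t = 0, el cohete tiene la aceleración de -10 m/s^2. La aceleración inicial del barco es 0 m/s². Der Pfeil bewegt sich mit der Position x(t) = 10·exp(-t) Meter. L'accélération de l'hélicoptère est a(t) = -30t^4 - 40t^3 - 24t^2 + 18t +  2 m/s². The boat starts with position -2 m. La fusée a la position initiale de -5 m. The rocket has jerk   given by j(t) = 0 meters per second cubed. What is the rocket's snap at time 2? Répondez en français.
Pour résoudre ceci, nous devons prendre 1 dérivée de notre équation du jerk j(t) = 0. La dérivée du jerk donne le snap: s(t) = 0. En utilisant s(t) = 0 et en substituant t = 2, nous trouvons s = 0.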